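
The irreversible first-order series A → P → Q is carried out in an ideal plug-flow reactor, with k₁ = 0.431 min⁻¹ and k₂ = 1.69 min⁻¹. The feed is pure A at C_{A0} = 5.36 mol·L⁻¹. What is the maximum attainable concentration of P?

Evaluating C_P at τ_opt = ln(k₂/k₁)/(k₂−k₁) gives C_{P,max}/C_{A0} = (k₁/k₂)^[k₂/(k₂−k₁)].
= (0.431/1.69)^(1.69/(1.69−0.431)) = (0.2550)^(1.342) = 0.1598.
C_{P,max} = 0.1598×5.36 = 0.856 mol·L⁻¹.

0.856 mol·L⁻¹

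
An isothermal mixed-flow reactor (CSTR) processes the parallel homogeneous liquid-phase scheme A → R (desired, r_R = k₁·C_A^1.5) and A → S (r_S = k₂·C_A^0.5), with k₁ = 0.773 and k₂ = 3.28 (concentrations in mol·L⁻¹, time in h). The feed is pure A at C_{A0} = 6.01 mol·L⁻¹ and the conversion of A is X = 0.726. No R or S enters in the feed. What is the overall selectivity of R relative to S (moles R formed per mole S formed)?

Exit C_A = C_{A0}(1−X) = 6.01×0.274 = 1.647 mol·L⁻¹.
In a CSTR the entire volume is at exit conditions, so r_R = 0.773×1.647^1.5 = 1.633 and r_S = 3.28×1.647^0.5 = 4.209.
Overall selectivity = C_R/C_S = r_Rτ/(r_Sτ) = r_R/r_S = 0.388.

0.388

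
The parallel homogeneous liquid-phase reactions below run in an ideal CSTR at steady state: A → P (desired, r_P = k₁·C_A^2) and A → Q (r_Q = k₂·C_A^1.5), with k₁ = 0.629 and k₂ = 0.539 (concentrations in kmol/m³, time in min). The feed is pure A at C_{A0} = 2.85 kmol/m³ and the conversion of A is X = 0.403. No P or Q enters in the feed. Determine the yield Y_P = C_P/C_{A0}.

Exit C_A = C_{A0}(1−X) = 2.85×0.597 = 1.701 kmol/m³.
Rates in a CSTR are evaluated at the outlet concentration: r_P = 0.629×1.701^2 = 1.821, r_Q = 0.539×1.701^1.5 = 1.196.
Fraction of consumed A going to P: r_P/(r_P+r_Q) = 0.6035.
C_P = 0.6035·C_{A0}·X = 0.6035×2.85×0.403 = 0.693 kmol/m³; Y_P = C_P/C_{A0} = 0.243.

0.243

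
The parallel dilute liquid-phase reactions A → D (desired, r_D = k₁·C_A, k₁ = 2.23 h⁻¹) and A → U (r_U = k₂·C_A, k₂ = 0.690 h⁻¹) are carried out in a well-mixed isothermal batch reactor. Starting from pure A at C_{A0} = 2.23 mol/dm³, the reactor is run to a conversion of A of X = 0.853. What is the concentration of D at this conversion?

C_A = C_{A0}(1−X) = 0.3278 mol/dm³.
Both paths are first order in A, so the instantaneous fraction to D is constant: dC_D/d(−C_A) = k₁/(k₁+k₂) = 0.7637.
C_D = 0.7637·(C_{A0}−C_A) = 0.7637×1.902 = 1.45 mol/dm³.

1.45 mol/dm³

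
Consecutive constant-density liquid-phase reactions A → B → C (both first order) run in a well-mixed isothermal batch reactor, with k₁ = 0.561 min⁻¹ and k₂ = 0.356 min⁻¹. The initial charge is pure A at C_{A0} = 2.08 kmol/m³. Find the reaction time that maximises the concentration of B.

2.22 min

For first-order series the maximum of C_B occurs at t_opt = ln(k₂/k₁)/(k₂−k₁).
= ln(0.356/0.561)/(0.356−0.561) = ln(0.6346)/-0.2050 = -0.4548/-0.2050 = 2.22 min.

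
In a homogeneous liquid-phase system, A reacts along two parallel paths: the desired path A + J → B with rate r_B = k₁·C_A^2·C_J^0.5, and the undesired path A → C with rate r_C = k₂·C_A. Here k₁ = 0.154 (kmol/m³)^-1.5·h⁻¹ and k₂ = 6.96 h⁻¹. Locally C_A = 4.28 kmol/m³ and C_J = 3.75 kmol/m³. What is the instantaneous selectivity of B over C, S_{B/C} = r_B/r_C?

0.183

S_{B/C} = r_B/r_C = (k₁·C_A^2·C_J^0.5)/(k₂·C_A) = (k₁/k₂)·C_A·C_J^0.5.
= (0.154×4.280^2×3.750^0.5) / (6.96×4.280) = 5.463/29.79 = 0.183.
Since the desired path is higher order in A, keeping C_A high (PFR or concentrated feed) favours B.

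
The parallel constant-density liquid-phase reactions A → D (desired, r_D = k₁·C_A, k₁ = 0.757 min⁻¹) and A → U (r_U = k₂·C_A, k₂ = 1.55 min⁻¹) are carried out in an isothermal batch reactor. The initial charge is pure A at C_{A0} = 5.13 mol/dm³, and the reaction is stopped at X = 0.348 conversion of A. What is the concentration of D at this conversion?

C_A = C_{A0}(1−X) = 3.345 mol/dm³.
Both paths are first order in A, so the instantaneous fraction to D is constant: dC_D/d(−C_A) = k₁/(k₁+k₂) = 0.3281.
C_D = 0.3281·(C_{A0}−C_A) = 0.3281×1.785 = 0.586 mol/dm³.

0.586 mol/dm³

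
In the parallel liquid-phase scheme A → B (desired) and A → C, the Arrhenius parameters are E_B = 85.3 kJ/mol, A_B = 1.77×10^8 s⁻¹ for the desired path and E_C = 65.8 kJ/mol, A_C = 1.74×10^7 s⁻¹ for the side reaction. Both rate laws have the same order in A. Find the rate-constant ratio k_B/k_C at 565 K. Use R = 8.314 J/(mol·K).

0.160

Since both paths have the same order in A, the concentration cancels and S_{B/C} = k_B/k_C = (A_B/A_C)·exp[(E_C−E_B)/(RT)].
(E_C−E_B)/(RT) = (65.8−85.3)×10³/(8.314×565) = -19500/4697 = -4.151.
k_B/k_C = (1.77×10^8/1.74×10^7)·exp(-4.151) = 10.17 × 0.01575 = 0.160.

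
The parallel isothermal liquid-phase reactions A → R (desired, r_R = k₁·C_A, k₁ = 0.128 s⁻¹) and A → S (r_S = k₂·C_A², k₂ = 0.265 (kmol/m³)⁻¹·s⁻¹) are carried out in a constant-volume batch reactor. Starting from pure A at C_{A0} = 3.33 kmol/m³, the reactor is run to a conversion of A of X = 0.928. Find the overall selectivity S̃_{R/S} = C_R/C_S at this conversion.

C_A = C_{A0}(1−X) = 0.2398 kmol/m³.
Along a PFR/batch, dC_R/dC_A = −r_R/(r_R+r_S) = −k₁/(k₁+k₂·C_A).
Integrating from C_{A0} to C_A: C_R = (0.128/0.265)·ln[(0.128+0.265·3.33)/(0.128+0.265·0.240)] = 0.4830·ln(1.010/0.1915) = 0.8033 kmol/m³.
C_S = (C_{A0}−C_A)−C_R = 2.287 kmol/m³; S̃_{R/S} = 0.8033/2.287 = 0.351.

0.351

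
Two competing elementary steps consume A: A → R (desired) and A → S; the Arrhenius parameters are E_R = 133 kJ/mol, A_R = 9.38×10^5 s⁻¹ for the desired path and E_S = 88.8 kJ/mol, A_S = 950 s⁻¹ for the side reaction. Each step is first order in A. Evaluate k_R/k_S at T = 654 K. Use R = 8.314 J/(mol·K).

With equal orders, S_{R/S} = k_R/k_S = (A_R/A_S)·exp[(E_S−E_R)/(RT)].
(E_S−E_R)/(RT) = (88.8−133)×10³/(8.314×654) = -44200/5437 = -8.129.
k_R/k_S = (9.38×10^5/950)·exp(-8.129) = 987.4 × 2.949×10^-4 = 0.291.
Since E_R > E_S, raising the temperature improves selectivity toward R.

0.291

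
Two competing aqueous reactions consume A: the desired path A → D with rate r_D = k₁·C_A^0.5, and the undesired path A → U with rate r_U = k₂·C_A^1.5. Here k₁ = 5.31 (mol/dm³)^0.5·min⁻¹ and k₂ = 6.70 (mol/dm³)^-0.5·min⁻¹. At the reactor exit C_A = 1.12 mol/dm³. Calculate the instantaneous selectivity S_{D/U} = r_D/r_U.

S_{D/U} = r_D/r_U = (k₁·C_A^0.5)/(k₂·C_A^1.5) = (k₁/k₂)·C_A⁻¹.
= (5.31×1.120^0.5) / (6.70×1.120^1.5) = 5.620/7.941 = 0.708.

0.708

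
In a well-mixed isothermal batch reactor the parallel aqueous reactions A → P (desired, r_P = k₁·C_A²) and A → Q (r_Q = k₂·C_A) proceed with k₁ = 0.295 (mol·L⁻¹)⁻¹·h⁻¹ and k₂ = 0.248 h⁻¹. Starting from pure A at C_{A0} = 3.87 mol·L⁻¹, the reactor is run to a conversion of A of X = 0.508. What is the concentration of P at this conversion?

C_A = C_{A0}(1−X) = 1.904 mol·L⁻¹.
Along a PFR/batch, dC_Q/dC_A = −r_Q/(r_P+r_Q) = −k₂/(k₂+k₁·C_A).
Integrating from C_{A0} to C_A: C_Q = (0.248/0.295)·ln[(0.248+0.295·3.87)/(0.248+0.295·1.90)] = 0.8407·ln(1.390/0.8097) = 0.4541 mol·L⁻¹.
Then C_P = (C_{A0}−C_A) − C_Q = 1.966 − 0.4541 = 1.512 mol·L⁻¹.

1.51 mol·L⁻¹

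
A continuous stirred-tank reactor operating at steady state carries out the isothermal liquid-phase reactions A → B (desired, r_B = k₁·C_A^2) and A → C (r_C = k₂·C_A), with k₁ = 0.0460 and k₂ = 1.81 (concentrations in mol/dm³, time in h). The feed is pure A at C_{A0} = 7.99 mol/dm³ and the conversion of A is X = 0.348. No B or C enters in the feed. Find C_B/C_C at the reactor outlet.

Exit C_A = C_{A0}(1−X) = 7.99×0.652 = 5.209 mol/dm³.
A CSTR operates uniformly at the exit composition, giving r_B = 1.248 and r_C = 9.429 (each k·C_A^n at C_A = 5.209).
Overall selectivity = C_B/C_C = r_Bτ/(r_Cτ) = r_B/r_C = 0.132.

0.132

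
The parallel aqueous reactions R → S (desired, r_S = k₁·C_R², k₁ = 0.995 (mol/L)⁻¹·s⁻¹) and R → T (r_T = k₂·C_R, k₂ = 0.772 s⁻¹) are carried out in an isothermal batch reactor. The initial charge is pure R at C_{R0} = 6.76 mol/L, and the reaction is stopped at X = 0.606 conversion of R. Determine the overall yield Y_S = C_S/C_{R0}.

C_R = C_{R0}(1−X) = 2.663 mol/L.
Along a PFR/batch, dC_T/dC_R = −r_T/(r_S+r_T) = −k₂/(k₂+k₁·C_R).
Integrating from C_{R0} to C_R: C_T = (0.772/0.995)·ln[(0.772+0.995·6.76)/(0.772+0.995·2.66)] = 0.7759·ln(7.498/3.422) = 0.6086 mol/L.
Then C_S = (C_{R0}−C_R) − C_T = 4.097 − 0.6086 = 3.488 mol/L.
Y_S = C_S/C_{R0} = 3.488/6.76 = 0.516.

0.516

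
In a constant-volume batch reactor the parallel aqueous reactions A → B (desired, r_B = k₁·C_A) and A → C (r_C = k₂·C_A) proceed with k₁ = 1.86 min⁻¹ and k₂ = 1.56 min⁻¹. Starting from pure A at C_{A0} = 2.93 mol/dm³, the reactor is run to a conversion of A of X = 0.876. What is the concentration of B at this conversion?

1.40 mol/dm³

C_A = C_{A0}(1−X) = 0.3633 mol/dm³.
Both paths are first order in A, so the instantaneous fraction to B is constant: dC_B/d(−C_A) = k₁/(k₁+k₂) = 0.5439.
C_B = 0.5439·(C_{A0}−C_A) = 0.5439×2.567 = 1.40 mol/dm³.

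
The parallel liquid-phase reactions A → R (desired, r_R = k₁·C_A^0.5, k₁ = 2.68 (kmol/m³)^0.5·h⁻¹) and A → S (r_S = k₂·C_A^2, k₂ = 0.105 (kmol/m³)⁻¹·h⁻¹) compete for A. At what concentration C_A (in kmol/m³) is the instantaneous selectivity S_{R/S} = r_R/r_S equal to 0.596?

S_{R/S} = (k₁/k₂)·C_A^-1.5 ⇒ C_A = (S·k₂/k₁)^(1/(-1.5)).
= (0.596×0.105/2.68)^(-0.6667) = (0.02335)^(-0.6667) = 12.2 kmol/m³.

12.2 kmol/m³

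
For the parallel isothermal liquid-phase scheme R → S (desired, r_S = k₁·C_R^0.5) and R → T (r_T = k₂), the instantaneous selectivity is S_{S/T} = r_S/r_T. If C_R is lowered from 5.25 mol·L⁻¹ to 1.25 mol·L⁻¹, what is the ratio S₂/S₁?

0.488

S_{S/T} = (k₁/k₂)·C_R^0.5, so S₂/S₁ = (C_{R,2}/C_{R,1})^0.5.
= (1.25/5.25)^0.5 = (0.2381)^0.5 = 0.488.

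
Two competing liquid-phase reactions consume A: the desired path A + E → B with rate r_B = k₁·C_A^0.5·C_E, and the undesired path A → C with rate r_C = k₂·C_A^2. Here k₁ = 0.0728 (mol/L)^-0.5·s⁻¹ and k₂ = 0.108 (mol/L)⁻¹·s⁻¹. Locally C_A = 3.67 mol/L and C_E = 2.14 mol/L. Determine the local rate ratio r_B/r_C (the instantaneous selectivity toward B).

S_{B/C} = r_B/r_C = (k₁·C_A^0.5·C_E)/(k₂·C_A^2) = (k₁/k₂)·C_A^-1.5·C_E.
= (0.0728×3.670^0.5×2.140) / (0.108×3.670^2) = 0.2985/1.455 = 0.205.

0.205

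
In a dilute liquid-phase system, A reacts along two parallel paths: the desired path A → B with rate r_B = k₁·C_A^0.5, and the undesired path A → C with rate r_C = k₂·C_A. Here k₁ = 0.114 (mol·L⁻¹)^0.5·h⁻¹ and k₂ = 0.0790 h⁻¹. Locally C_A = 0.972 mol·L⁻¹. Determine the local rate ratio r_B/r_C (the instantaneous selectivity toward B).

S_{B/C} = r_B/r_C = (k₁·C_A^0.5)/(k₂·C_A) = (k₁/k₂)·C_A^-0.5.
= (0.114×0.9720^0.5) / (0.0790×0.9720) = 0.1124/0.07679 = 1.46.

1.46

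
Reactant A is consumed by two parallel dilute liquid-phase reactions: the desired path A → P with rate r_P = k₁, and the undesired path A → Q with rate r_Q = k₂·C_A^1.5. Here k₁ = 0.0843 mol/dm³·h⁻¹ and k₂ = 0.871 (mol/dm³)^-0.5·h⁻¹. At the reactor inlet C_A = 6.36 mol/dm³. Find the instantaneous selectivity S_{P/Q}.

S_{P/Q} = r_P/r_Q = (k₁)/(k₂·C_A^1.5) = (k₁/k₂)·C_A^-1.5.
= (0.0843) / (0.871×6.360^1.5) = 0.08430/13.97 = 0.00603.

0.00603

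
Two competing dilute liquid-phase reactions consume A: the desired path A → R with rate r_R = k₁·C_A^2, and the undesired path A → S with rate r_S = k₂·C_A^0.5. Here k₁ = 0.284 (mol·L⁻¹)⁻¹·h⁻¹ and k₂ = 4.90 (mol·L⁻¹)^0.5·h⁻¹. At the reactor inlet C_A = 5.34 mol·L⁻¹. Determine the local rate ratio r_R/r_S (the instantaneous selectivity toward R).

S_{R/S} = r_R/r_S = (k₁·C_A^2)/(k₂·C_A^0.5) = (k₁/k₂)·C_A^1.5.
= (0.284×5.340^2) / (4.90×5.340^0.5) = 8.098/11.32 = 0.715.
Since the desired path is higher order in A, keeping C_A high (PFR or concentrated feed) favours R.

0.715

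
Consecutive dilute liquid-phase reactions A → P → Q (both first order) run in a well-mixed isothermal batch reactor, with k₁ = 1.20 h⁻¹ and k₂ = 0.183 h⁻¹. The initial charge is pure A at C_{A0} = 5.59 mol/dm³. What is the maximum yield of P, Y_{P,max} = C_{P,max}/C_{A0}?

0.713

Evaluating C_P at t_opt = ln(k₂/k₁)/(k₂−k₁) gives C_{P,max}/C_{A0} = (k₁/k₂)^[k₂/(k₂−k₁)].
= (1.20/0.183)^(0.183/(0.183−1.20)) = (6.557)^(-0.1799) = 0.7129.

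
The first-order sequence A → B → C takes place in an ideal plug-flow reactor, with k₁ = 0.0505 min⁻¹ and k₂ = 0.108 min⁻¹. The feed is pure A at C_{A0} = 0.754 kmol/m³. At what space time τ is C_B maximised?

The intermediate peaks when r₁ = r₂, i.e. k₁e^(−k₁τ) = k₂e^(−k₂τ), giving τ_opt = ln(k₂/k₁)/(k₂−k₁).
= ln(0.108/0.0505)/(0.108−0.0505) = ln(2.139)/0.05750 = 0.7602/0.05750 = 13.2 min.

13.2 min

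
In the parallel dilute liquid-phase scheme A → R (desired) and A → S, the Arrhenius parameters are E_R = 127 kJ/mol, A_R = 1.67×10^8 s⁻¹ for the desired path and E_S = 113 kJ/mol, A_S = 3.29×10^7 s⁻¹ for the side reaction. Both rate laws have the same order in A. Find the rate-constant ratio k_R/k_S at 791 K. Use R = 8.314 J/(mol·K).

k_R/k_S = (A_R/A_S)·exp[−(E_R−E_S)/(RT)] = (A_R/A_S)·exp[(E_S−E_R)/(RT)].
(E_S−E_R)/(RT) = (113−127)×10³/(8.314×791) = -14000/6576 = -2.129.
k_R/k_S = (1.67×10^8/3.29×10^7)·exp(-2.129) = 5.076 × 0.1190 = 0.604.

0.604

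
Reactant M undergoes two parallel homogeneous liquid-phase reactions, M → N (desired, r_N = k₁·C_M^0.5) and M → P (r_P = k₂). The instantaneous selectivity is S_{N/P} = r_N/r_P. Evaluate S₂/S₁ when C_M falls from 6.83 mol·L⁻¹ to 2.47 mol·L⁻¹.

0.601

S_{N/P} = (k₁/k₂)·C_M^0.5, so S₂/S₁ = (C_{M,2}/C_{M,1})^0.5.
= (2.47/6.83)^0.5 = (0.3616)^0.5 = 0.601.
Selectivity toward N falls as C_M falls — high-concentration operation is favoured.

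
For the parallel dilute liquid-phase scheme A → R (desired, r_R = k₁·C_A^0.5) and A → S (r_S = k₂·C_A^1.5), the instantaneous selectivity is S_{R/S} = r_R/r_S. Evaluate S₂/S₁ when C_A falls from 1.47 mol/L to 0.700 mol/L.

S_{R/S} = (k₁/k₂)·C_A⁻¹, so S₂/S₁ = (C_{A,2}/C_{A,1})⁻¹.
= 1.47/0.700 = 2.10.

2.10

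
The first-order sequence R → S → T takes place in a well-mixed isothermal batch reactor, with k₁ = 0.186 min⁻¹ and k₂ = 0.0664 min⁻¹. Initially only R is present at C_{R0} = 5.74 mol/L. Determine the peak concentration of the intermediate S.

At the optimum, C_{S,max}/C_{R0} = (k₁/k₂)^[k₂/(k₂−k₁)].
= (0.186/0.0664)^(0.0664/(0.0664−0.186)) = (2.801)^(-0.5552) = 0.5645.
C_{S,max} = 0.5645×5.74 = 3.24 mol/L.

3.24 mol/L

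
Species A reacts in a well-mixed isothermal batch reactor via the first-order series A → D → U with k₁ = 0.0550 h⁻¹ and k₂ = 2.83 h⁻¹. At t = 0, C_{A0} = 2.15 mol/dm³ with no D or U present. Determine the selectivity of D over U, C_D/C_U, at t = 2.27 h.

0.175

For first-order series with pure A initially, C_D(t) = k₁C_{A0}/(k₂−k₁)·(e^(−k₁t) − e^(−k₂t)).
e^(−k₁t) = e^(−0.0550×2.27) = e^(−0.1249) = 0.8826; e^(−k₂t) = e^(−6.424) = 0.001622.
C_D = 0.0550×2.15/(2.83−0.0550) × (0.8826−0.001622) = 0.04261×0.8810 = 0.03754 mol/dm³.
C_A = C_{A0}e^(−k₁t) = 1.898 mol/dm³, so C_U = C_{A0}−C_A−C_D = 0.2148 mol/dm³; C_D/C_U = 0.175.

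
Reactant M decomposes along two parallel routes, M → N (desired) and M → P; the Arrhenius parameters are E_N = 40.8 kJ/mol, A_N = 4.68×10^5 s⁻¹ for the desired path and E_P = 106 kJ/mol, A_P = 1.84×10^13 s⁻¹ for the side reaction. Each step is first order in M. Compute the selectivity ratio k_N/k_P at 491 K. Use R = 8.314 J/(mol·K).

0.220

k_N/k_P = (A_N/A_P)·exp[−(E_N−E_P)/(RT)] = (A_N/A_P)·exp[(E_P−E_N)/(RT)].
(E_P−E_N)/(RT) = (106−40.8)×10³/(8.314×491) = 65200/4082 = 15.97.
k_N/k_P = (4.68×10^5/1.84×10^13)·exp(15.97) = 2.543×10^-8 × 8.640×10^6 = 0.220.
Since E_N < E_P, lowering the temperature improves selectivity toward N.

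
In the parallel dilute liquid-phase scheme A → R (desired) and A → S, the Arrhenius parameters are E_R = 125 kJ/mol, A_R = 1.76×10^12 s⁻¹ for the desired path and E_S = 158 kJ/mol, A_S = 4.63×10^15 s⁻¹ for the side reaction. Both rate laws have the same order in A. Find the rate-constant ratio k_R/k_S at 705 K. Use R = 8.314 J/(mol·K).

Since both paths have the same order in A, the concentration cancels and S_{R/S} = k_R/k_S = (A_R/A_S)·exp[(E_S−E_R)/(RT)].
(E_S−E_R)/(RT) = (158−125)×10³/(8.314×705) = 33000/5861 = 5.630.
k_R/k_S = (1.76×10^12/4.63×10^15)·exp(5.630) = 3.801×10^-4 × 278.7 = 0.106.
Since E_R < E_S, lowering the temperature improves selectivity toward R.

0.106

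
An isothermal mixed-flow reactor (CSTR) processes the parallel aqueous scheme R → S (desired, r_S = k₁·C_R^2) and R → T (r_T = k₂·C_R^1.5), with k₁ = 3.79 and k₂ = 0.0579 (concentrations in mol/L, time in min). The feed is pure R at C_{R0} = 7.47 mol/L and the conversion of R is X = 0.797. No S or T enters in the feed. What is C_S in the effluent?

5.88 mol/L

Exit C_R = C_{R0}(1−X) = 7.47×0.203 = 1.516 mol/L.
Rates in a CSTR are evaluated at the outlet concentration: r_S = 3.79×1.516^2 = 8.715, r_T = 0.0579×1.516^1.5 = 0.1081.
Fraction of consumed R going to S: r_S/(r_S+r_T) = 0.9877.
C_S = 0.9877·C_{R0}·X = 0.9877×7.47×0.797 = 5.88 mol/L.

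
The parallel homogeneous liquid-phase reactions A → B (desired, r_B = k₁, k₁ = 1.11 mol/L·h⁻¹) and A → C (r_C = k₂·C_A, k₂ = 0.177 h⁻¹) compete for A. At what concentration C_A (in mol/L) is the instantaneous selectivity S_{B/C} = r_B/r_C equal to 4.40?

1.43 mol/L

S_{B/C} = (k₁/k₂)·C_A⁻¹ ⇒ C_A = (S·k₂/k₁)^(-1).
= (4.40×0.177/1.11)^(-1) = (0.7016)^(-1) = 1.43 mol/L.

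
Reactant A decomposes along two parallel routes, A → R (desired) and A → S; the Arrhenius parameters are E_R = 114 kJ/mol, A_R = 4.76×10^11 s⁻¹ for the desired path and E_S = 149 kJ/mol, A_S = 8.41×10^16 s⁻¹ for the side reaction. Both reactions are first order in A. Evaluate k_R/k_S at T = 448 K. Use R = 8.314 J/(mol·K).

With equal orders, S_{R/S} = k_R/k_S = (A_R/A_S)·exp[(E_S−E_R)/(RT)].
(E_S−E_R)/(RT) = (149−114)×10³/(8.314×448) = 35000/3725 = 9.397.
k_R/k_S = (4.76×10^11/8.41×10^16)·exp(9.397) = 5.660×10^-6 × 12050 = 0.0682.
Since E_R < E_S, lowering the temperature improves selectivity toward R.

0.0682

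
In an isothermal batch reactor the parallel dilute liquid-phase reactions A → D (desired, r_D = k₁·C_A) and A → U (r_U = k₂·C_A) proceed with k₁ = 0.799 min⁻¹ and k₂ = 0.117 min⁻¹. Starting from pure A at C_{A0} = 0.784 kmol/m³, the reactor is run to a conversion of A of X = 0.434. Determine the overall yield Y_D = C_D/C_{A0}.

C_A = C_{A0}(1−X) = 0.4437 kmol/m³.
Both paths are first order in A, so the instantaneous fraction to D is constant: dC_D/d(−C_A) = k₁/(k₁+k₂) = 0.8723.
C_D = 0.8723·(C_{A0}−C_A) = 0.8723×0.3403 = 0.297 kmol/m³.
Y_D = C_D/C_{A0} = 0.2968/0.784 = 0.379.

0.379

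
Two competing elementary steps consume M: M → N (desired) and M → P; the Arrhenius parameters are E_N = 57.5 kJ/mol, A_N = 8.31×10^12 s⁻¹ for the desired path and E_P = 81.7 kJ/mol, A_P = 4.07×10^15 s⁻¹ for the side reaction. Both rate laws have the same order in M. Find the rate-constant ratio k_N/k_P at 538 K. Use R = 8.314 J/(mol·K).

0.457

k_N/k_P = (A_N/A_P)·exp[−(E_N−E_P)/(RT)] = (A_N/A_P)·exp[(E_P−E_N)/(RT)].
(E_P−E_N)/(RT) = (81.7−57.5)×10³/(8.314×538) = 24200/4473 = 5.410.
k_N/k_P = (8.31×10^12/4.07×10^15)·exp(5.410) = 0.002042 × 223.7 = 0.457.
Since E_N < E_P, lowering the temperature improves selectivity toward N.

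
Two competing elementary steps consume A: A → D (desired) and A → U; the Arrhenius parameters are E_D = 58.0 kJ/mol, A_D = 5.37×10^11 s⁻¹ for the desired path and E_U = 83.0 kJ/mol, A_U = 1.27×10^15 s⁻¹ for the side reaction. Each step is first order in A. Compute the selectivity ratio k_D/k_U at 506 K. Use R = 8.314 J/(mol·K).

Since both paths have the same order in A, the concentration cancels and S_{D/U} = k_D/k_U = (A_D/A_U)·exp[(E_U−E_D)/(RT)].
(E_U−E_D)/(RT) = (83.0−58.0)×10³/(8.314×506) = 25000/4207 = 5.943.
k_D/k_U = (5.37×10^11/1.27×10^15)·exp(5.943) = 4.228×10^-4 × 380.9 = 0.161.
Since E_D < E_U, lowering the temperature improves selectivity toward D.

0.161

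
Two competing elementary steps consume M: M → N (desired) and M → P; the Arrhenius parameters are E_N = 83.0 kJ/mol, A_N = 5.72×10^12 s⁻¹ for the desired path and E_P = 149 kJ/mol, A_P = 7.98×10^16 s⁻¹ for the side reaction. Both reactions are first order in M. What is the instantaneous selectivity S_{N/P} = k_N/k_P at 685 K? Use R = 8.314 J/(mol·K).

With equal orders, S_{N/P} = k_N/k_P = (A_N/A_P)·exp[(E_P−E_N)/(RT)].
(E_P−E_N)/(RT) = (149−83.0)×10³/(8.314×685) = 66000/5695 = 11.59.
k_N/k_P = (5.72×10^12/7.98×10^16)·exp(11.59) = 7.168×10^-5 × 1.079×10^5 = 7.73.
Since E_N < E_P, lowering the temperature improves selectivity toward N.

7.73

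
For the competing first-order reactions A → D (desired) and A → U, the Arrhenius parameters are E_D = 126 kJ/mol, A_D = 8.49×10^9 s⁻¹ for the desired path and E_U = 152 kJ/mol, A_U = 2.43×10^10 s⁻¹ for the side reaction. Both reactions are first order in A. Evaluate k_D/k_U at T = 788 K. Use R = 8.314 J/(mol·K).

Since both paths have the same order in A, the concentration cancels and S_{D/U} = k_D/k_U = (A_D/A_U)·exp[(E_U−E_D)/(RT)].
(E_U−E_D)/(RT) = (152−126)×10³/(8.314×788) = 26000/6551 = 3.969.
k_D/k_U = (8.49×10^9/2.43×10^10)·exp(3.969) = 0.3494 × 52.91 = 18.5.
Since E_D < E_U, lowering the temperature improves selectivity toward D.

18.5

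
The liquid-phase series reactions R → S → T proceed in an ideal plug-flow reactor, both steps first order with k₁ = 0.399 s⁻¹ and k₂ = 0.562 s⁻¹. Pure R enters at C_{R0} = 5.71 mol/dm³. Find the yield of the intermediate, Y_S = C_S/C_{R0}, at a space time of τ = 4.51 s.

Solving the coupled first-order balances gives C_S(τ) = [k₁/(k₂−k₁)]·C_{R0}·(e^(−k₁τ) − e^(−k₂τ)).
e^(−k₁τ) = e^(−0.399×4.51) = e^(−1.799) = 0.1654; e^(−k₂τ) = e^(−2.535) = 0.07929.
C_S = 0.399×5.71/(0.562−0.399) × (0.1654−0.07929) = 13.98×0.08609 = 1.203 mol/dm³.
Y_S = C_S/C_{R0} = 1.203/5.71 = 0.211.

0.211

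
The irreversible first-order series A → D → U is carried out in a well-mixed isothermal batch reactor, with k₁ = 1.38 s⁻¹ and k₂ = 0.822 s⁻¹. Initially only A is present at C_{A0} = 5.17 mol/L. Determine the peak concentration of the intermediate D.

At the optimum, C_{D,max}/C_{A0} = (k₁/k₂)^[k₂/(k₂−k₁)].
= (1.38/0.822)^(0.822/(0.822−1.38)) = (1.679)^(-1.473) = 0.4662.
C_{D,max} = 0.4662×5.17 = 2.41 mol/L.

2.41 mol/L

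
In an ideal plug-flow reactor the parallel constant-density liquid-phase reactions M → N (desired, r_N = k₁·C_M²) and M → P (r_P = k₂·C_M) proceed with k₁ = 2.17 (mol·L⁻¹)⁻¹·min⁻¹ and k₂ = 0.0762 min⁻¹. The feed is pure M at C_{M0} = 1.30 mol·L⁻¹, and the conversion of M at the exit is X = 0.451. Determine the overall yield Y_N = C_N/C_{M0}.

0.435

C_M = C_{M0}(1−X) = 0.7137 mol·L⁻¹.
Along a PFR/batch, dC_P/dC_M = −r_P/(r_N+r_P) = −k₂/(k₂+k₁·C_M).
Integrating from C_{M0} to C_M: C_P = (0.0762/2.17)·ln[(0.0762+2.17·1.30)/(0.0762+2.17·0.714)] = 0.03512·ln(2.897/1.625) = 0.02031 mol·L⁻¹.
Then C_N = (C_{M0}−C_M) − C_P = 0.5863 − 0.02031 = 0.5660 mol·L⁻¹.
Y_N = C_N/C_{M0} = 0.5660/1.30 = 0.435.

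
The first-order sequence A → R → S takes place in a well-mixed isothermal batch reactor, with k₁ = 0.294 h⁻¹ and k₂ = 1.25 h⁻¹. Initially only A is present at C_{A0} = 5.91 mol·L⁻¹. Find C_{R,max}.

0.891 mol·L⁻¹

At the optimum, C_{R,max}/C_{A0} = (k₁/k₂)^[k₂/(k₂−k₁)].
= (0.294/1.25)^(1.25/(1.25−0.294)) = (0.2352)^(1.308) = 0.1507.
C_{R,max} = 0.1507×5.91 = 0.891 mol·L⁻¹.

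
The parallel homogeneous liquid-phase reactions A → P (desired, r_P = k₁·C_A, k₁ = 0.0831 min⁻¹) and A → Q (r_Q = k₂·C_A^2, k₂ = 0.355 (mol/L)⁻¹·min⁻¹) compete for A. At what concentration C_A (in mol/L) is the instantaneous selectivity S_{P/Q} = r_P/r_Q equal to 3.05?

0.0767 mol/L

S_{P/Q} = (k₁/k₂)·C_A⁻¹ ⇒ C_A = (S·k₂/k₁)^(-1).
= (3.05×0.355/0.0831)^(-1) = (13.03)^(-1) = 0.0767 mol/L.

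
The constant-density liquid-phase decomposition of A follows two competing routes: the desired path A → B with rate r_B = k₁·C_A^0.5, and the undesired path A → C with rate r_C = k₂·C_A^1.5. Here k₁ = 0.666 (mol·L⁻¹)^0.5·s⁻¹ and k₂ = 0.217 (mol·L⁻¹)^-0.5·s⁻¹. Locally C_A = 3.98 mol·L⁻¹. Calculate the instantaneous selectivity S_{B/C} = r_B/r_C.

0.771

S_{B/C} = r_B/r_C = (k₁·C_A^0.5)/(k₂·C_A^1.5) = (k₁/k₂)·C_A⁻¹.
= (0.666×3.980^0.5) / (0.217×3.980^1.5) = 1.329/1.723 = 0.771.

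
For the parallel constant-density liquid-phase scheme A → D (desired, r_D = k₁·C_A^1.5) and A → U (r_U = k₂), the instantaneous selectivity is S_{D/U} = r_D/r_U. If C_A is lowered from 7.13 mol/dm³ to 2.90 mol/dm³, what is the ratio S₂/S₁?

S_{D/U} = (k₁/k₂)·C_A^1.5, so S₂/S₁ = (C_{A,2}/C_{A,1})^1.5.
= (2.90/7.13)^1.5 = (0.4067)^1.5 = 0.259.

0.259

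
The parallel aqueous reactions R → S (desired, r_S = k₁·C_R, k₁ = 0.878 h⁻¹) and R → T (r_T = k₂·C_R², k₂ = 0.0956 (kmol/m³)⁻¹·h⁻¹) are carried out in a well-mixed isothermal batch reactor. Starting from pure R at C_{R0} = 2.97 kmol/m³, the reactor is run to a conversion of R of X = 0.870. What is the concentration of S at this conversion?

C_R = C_{R0}(1−X) = 0.3861 kmol/m³.
Along a PFR/batch, dC_S/dC_R = −r_S/(r_S+r_T) = −k₁/(k₁+k₂·C_R).
Integrating from C_{R0} to C_R: C_S = (0.878/0.0956)·ln[(0.878+0.0956·2.97)/(0.878+0.0956·0.386)] = 9.184·ln(1.162/0.9149) = 2.195 kmol/m³.

2.20 kmol/m³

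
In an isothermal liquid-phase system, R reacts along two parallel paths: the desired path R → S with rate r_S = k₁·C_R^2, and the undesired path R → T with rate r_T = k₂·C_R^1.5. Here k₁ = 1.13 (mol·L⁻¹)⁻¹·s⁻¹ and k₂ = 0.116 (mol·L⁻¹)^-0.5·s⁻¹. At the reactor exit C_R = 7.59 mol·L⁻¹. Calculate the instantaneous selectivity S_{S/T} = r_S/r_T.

S_{S/T} = r_S/r_T = (k₁·C_R^2)/(k₂·C_R^1.5) = (k₁/k₂)·C_R^0.5.
= (1.13×7.590^2) / (0.116×7.590^1.5) = 65.10/2.426 = 26.8.
Since the desired path is higher order in R, keeping C_R high (PFR or concentrated feed) favours S.

26.8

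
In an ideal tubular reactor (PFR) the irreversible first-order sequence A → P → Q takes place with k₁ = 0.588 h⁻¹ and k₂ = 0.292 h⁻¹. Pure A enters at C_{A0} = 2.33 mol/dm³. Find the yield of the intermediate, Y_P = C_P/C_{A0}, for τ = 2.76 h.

The intermediate concentration in a first-order A→B→C sequence is C_P = k₁C_{A0}(e^(−k₁τ) − e^(−k₂τ))/(k₂−k₁).
e^(−k₁τ) = e^(−0.588×2.76) = e^(−1.623) = 0.1973; e^(−k₂τ) = e^(−0.8059) = 0.4467.
C_P = 0.588×2.33/(0.292−0.588) × (0.1973−0.4467) = (-4.629)×(-0.2493) = 1.154 mol/dm³.
Y_P = C_P/C_{A0} = 1.154/2.33 = 0.495.

0.495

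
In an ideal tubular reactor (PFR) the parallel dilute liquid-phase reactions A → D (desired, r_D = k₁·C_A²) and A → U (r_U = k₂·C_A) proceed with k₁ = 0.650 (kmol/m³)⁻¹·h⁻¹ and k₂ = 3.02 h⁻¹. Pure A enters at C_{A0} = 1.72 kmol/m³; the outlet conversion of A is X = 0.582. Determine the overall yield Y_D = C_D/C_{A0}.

0.120

C_A = C_{A0}(1−X) = 0.7190 kmol/m³.
Along a PFR/batch, dC_U/dC_A = −r_U/(r_D+r_U) = −k₂/(k₂+k₁·C_A).
Integrating from C_{A0} to C_A: C_U = (3.02/0.650)·ln[(3.02+0.650·1.72)/(3.02+0.650·0.719)] = 4.646·ln(4.138/3.487) = 0.7949 kmol/m³.
Then C_D = (C_{A0}−C_A) − C_U = 1.001 − 0.7949 = 0.2062 kmol/m³.
Y_D = C_D/C_{A0} = 0.2062/1.72 = 0.120.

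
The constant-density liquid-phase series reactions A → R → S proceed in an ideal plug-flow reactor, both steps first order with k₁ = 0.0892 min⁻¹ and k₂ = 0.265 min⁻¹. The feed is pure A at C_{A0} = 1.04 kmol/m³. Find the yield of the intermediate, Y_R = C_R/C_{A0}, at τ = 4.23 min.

0.183

The intermediate concentration in a first-order A→B→C sequence is C_R = k₁C_{A0}(e^(−k₁τ) − e^(−k₂τ))/(k₂−k₁).
e^(−k₁τ) = e^(−0.0892×4.23) = e^(−0.3773) = 0.6857; e^(−k₂τ) = e^(−1.121) = 0.3260.
C_R = 0.0892×1.04/(0.265−0.0892) × (0.6857−0.3260) = 0.5277×0.3597 = 0.1898 kmol/m³.
Y_R = C_R/C_{A0} = 0.1898/1.04 = 0.183.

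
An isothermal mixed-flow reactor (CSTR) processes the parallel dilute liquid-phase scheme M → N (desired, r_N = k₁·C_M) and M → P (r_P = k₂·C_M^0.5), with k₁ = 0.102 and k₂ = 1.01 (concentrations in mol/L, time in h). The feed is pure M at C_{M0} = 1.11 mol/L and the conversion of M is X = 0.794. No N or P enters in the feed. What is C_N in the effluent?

0.0406 mol/L

Exit C_M = C_{M0}(1−X) = 1.11×0.206 = 0.2287 mol/L.
A CSTR operates uniformly at the exit composition, giving r_N = 0.02332 and r_P = 0.4830 (each k·C_M^n at C_M = 0.2287).
Fraction of consumed M going to N: r_N/(r_N+r_P) = 0.04607.
C_N = 0.04607·C_{M0}·X = 0.04607×1.11×0.794 = 0.0406 mol/L.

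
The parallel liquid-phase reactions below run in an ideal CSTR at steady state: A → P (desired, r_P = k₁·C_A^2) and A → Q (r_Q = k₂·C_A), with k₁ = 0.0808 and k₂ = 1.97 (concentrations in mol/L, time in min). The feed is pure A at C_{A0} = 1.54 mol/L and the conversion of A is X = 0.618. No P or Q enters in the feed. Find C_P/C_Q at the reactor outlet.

0.0241

Exit C_A = C_{A0}(1−X) = 1.54×0.382 = 0.5883 mol/L.
A CSTR operates uniformly at the exit composition, giving r_P = 0.02796 and r_Q = 1.159 (each k·C_A^n at C_A = 0.5883).
Overall selectivity = C_P/C_Q = r_Pτ/(r_Qτ) = r_P/r_Q = 0.0241.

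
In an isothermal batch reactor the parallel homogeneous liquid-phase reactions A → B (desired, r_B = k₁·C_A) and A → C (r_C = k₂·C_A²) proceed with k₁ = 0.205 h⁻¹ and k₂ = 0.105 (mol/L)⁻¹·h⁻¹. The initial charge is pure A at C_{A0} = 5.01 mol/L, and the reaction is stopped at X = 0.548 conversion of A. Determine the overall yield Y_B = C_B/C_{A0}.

C_A = C_{A0}(1−X) = 2.265 mol/L.
Along a PFR/batch, dC_B/dC_A = −r_B/(r_B+r_C) = −k₁/(k₁+k₂·C_A).
Integrating from C_{A0} to C_A: C_B = (0.205/0.105)·ln[(0.205+0.105·5.01)/(0.205+0.105·2.26)] = 1.952·ln(0.7310/0.4428) = 0.9790 mol/L.
Y_B = C_B/C_{A0} = 0.9790/5.01 = 0.195.

0.195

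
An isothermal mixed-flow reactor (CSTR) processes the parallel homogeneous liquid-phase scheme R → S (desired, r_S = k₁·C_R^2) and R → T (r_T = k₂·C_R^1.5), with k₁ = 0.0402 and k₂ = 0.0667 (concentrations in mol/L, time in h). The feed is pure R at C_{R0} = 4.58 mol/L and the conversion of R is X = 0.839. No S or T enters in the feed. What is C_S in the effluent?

1.31 mol/L

Exit C_R = C_{R0}(1−X) = 4.58×0.161 = 0.7374 mol/L.
In a CSTR the entire volume is at exit conditions, so r_S = 0.0402×0.7374^2 = 0.02186 and r_T = 0.0667×0.7374^1.5 = 0.04223.
Fraction of consumed R going to S: r_S/(r_S+r_T) = 0.3410.
C_S = 0.3410·C_{R0}·X = 0.3410×4.58×0.839 = 1.31 mol/L.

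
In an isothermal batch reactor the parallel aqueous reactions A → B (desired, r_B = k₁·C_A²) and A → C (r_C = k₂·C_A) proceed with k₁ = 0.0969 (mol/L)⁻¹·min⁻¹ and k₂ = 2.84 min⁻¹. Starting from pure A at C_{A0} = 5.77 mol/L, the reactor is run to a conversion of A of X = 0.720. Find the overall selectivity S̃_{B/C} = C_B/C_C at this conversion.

0.125

C_A = C_{A0}(1−X) = 1.616 mol/L.
Along a PFR/batch, dC_C/dC_A = −r_C/(r_B+r_C) = −k₂/(k₂+k₁·C_A).
Integrating from C_{A0} to C_A: C_C = (2.84/0.0969)·ln[(2.84+0.0969·5.77)/(2.84+0.0969·1.62)] = 29.31·ln(3.399/2.997) = 3.694 mol/L.
Then C_B = (C_{A0}−C_A) − C_C = 4.154 − 3.694 = 0.4600 mol/L.
S̃_{B/C} = C_B/C_C = 0.4600/3.694 = 0.125.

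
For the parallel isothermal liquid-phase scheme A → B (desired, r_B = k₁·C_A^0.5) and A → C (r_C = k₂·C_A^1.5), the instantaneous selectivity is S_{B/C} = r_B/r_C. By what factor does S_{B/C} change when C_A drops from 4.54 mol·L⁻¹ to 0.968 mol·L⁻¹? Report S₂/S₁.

S_{B/C} = (k₁/k₂)·C_A⁻¹, so S₂/S₁ = (C_{A,2}/C_{A,1})⁻¹.
= 4.54/0.968 = 4.69.

4.69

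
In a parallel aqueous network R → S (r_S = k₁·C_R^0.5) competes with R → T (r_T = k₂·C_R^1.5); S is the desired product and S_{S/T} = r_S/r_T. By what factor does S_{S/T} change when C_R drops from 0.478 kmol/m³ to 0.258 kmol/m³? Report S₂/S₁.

S_{S/T} = (k₁/k₂)·C_R⁻¹, so S₂/S₁ = (C_{R,2}/C_{R,1})⁻¹.
= 0.478/0.258 = 1.85.
Selectivity toward S rises as C_R falls — low-concentration operation is favoured.

1.85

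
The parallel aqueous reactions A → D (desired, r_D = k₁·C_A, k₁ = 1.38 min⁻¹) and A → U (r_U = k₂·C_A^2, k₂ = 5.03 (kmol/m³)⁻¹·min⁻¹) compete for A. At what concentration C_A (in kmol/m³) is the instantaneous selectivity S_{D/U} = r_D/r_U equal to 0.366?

0.750 kmol/m³

S_{D/U} = (k₁/k₂)·C_A⁻¹ ⇒ C_A = (S·k₂/k₁)^(-1).
= (0.366×5.03/1.38)^(-1) = (1.334)^(-1) = 0.750 kmol/m³.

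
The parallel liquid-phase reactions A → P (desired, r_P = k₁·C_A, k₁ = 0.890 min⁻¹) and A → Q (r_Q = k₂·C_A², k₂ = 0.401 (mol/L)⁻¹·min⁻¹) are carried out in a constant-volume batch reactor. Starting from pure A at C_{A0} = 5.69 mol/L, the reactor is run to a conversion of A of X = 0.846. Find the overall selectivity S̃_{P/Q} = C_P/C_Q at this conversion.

C_A = C_{A0}(1−X) = 0.8763 mol/L.
Along a PFR/batch, dC_P/dC_A = −r_P/(r_P+r_Q) = −k₁/(k₁+k₂·C_A).
Integrating from C_{A0} to C_A: C_P = (0.890/0.401)·ln[(0.890+0.401·5.69)/(0.890+0.401·0.876)] = 2.219·ln(3.172/1.241) = 2.082 mol/L.
C_Q = (C_{A0}−C_A)−C_P = 2.732 mol/L; S̃_{P/Q} = 2.082/2.732 = 0.762.

0.762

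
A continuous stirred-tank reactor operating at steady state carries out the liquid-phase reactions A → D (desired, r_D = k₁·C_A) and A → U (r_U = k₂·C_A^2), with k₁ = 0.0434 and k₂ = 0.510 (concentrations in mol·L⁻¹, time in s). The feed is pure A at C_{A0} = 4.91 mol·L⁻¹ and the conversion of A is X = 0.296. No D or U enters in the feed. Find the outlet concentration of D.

Exit C_A = C_{A0}(1−X) = 4.91×0.704 = 3.457 mol·L⁻¹.
In a CSTR the entire volume is at exit conditions, so r_D = 0.0434×3.457 = 0.1500 and r_U = 0.510×3.457^2 = 6.094.
Fraction of consumed A going to D: r_D/(r_D+r_U) = 0.02403.
C_D = 0.02403·C_{A0}·X = 0.02403×4.91×0.296 = 0.0349 mol·L⁻¹.

0.0349 mol·L⁻¹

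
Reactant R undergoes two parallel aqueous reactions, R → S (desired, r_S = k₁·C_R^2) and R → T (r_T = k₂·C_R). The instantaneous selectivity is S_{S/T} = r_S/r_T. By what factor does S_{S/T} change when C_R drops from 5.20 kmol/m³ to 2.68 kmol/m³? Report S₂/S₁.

0.515

S_{S/T} = (k₁/k₂)·C_R, so S₂/S₁ = (C_{R,2}/C_{R,1}).
= 2.68/5.20 = 0.515.
Selectivity toward S falls as C_R falls — high-concentration operation is favoured.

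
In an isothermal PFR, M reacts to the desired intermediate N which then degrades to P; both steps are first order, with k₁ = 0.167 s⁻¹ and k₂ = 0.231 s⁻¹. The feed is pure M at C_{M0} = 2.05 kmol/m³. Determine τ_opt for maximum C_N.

5.07 s

The intermediate peaks when r₁ = r₂, i.e. k₁e^(−k₁τ) = k₂e^(−k₂τ), giving τ_opt = ln(k₂/k₁)/(k₂−k₁).
= ln(0.231/0.167)/(0.231−0.167) = ln(1.383)/0.06400 = 0.3244/0.06400 = 5.07 s.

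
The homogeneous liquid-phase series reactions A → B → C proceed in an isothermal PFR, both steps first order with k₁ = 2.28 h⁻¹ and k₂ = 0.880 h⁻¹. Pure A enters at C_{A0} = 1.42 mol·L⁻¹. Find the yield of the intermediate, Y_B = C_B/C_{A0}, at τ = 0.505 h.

Solving the coupled first-order balances gives C_B(τ) = [k₁/(k₂−k₁)]·C_{A0}·(e^(−k₁τ) − e^(−k₂τ)).
e^(−k₁τ) = e^(−2.28×0.505) = e^(−1.151) = 0.3162; e^(−k₂τ) = e^(−0.4444) = 0.6412.
C_B = 2.28×1.42/(0.880−2.28) × (0.3162−0.6412) = (-2.313)×(-0.3250) = 0.7516 mol·L⁻¹.
Y_B = C_B/C_{A0} = 0.7516/1.42 = 0.529.

0.529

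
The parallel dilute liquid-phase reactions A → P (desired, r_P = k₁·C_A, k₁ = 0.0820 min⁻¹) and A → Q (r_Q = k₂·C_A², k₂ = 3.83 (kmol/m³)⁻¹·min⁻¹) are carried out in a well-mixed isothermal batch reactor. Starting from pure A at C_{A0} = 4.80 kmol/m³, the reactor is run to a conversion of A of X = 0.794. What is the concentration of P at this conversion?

0.0335 kmol/m³

C_A = C_{A0}(1−X) = 0.9888 kmol/m³.
Along a PFR/batch, dC_P/dC_A = −r_P/(r_P+r_Q) = −k₁/(k₁+k₂·C_A).
Integrating from C_{A0} to C_A: C_P = (0.0820/3.83)·ln[(0.0820+3.83·4.80)/(0.0820+3.83·0.989)] = 0.02141·ln(18.47/3.869) = 0.03346 kmol/m³.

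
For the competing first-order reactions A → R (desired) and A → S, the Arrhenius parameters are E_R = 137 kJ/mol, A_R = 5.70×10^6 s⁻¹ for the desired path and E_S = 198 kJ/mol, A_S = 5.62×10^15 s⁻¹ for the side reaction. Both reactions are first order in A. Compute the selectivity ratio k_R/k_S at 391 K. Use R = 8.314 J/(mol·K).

0.143

Since both paths have the same order in A, the concentration cancels and S_{R/S} = k_R/k_S = (A_R/A_S)·exp[(E_S−E_R)/(RT)].
(E_S−E_R)/(RT) = (198−137)×10³/(8.314×391) = 61000/3251 = 18.76.
k_R/k_S = (5.70×10^6/5.62×10^15)·exp(18.76) = 1.014×10^-9 × 1.411×10^8 = 0.143.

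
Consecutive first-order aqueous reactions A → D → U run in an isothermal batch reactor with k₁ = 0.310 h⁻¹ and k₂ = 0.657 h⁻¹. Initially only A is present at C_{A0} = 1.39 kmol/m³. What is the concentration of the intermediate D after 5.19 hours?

For first-order series with pure A initially, C_D(t) = k₁C_{A0}/(k₂−k₁)·(e^(−k₁t) − e^(−k₂t)).
e^(−k₁t) = e^(−0.310×5.19) = e^(−1.609) = 0.2001; e^(−k₂t) = e^(−3.410) = 0.03305.
C_D = 0.310×1.39/(0.657−0.310) × (0.2001−0.03305) = 1.242×0.1671 = 0.2075 kmol/m³.

0.207 kmol/m³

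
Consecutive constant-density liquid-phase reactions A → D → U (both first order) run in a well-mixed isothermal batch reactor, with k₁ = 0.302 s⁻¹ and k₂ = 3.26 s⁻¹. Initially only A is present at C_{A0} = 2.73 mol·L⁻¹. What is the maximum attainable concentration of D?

0.198 mol·L⁻¹

Evaluating C_D at t_opt = ln(k₂/k₁)/(k₂−k₁) gives C_{D,max}/C_{A0} = (k₁/k₂)^[k₂/(k₂−k₁)].
= (0.302/3.26)^(3.26/(3.26−0.302)) = (0.09264)^(1.102) = 0.07266.
C_{D,max} = 0.07266×2.73 = 0.198 mol·L⁻¹.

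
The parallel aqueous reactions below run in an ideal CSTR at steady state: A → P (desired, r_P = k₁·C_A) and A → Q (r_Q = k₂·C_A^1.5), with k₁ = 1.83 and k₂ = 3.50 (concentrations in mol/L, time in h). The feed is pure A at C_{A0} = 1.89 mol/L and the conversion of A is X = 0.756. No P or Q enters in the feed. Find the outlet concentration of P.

0.622 mol/L

Exit C_A = C_{A0}(1−X) = 1.89×0.244 = 0.4612 mol/L.
In a CSTR the entire volume is at exit conditions, so r_P = 1.83×0.4612 = 0.8439 and r_Q = 3.50×0.4612^1.5 = 1.096.
Fraction of consumed A going to P: r_P/(r_P+r_Q) = 0.4350.
C_P = 0.4350·C_{A0}·X = 0.4350×1.89×0.756 = 0.622 mol/L.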